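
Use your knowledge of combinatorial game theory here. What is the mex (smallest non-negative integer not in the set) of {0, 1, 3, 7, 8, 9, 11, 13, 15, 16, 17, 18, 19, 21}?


Set = {0, 1, 3, 7, 8, 9, 11, 13, 15, 16, 17, 18, 19, 21}
0 is in the set.
1 is in the set.
2 is NOT in the set. This is the mex.
mex = 2

2


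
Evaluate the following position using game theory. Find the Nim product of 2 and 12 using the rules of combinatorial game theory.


Nim multiplication is bilinear over XOR: (u XOR v) * w = (u*w) XOR (v*w).
So we split each operand into its bit components and XOR the pairwise Nim products.
2 = 2 (as XOR of powers of 2).
12 = 4 + 8 (as XOR of powers of 2).
Using the standard Nim-product table on single bits:
  2*2 = 3,   2*4 = 8,   2*8 = 12,
  4*4 = 6,   4*8 = 11,  8*8 = 13,
and  1*x = x (identity), k*l = l*k (commutative).
Pairwise Nim products:
  2 * 4 = 8
  2 * 8 = 12
XOR them: 8 XOR 12 = 4.
Result: 2 * 12 = 4 (in Nim).

4


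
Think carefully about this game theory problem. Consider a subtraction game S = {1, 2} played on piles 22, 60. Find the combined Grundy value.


Subtraction set: {1, 2}
For this subtraction set, G(n) = n mod 3 (period = max + 1 = 3).
Pile 1 (size 22): G(22) = 22 mod 3 = 1
Pile 2 (size 60): G(60) = 60 mod 3 = 0
Total Grundy value = XOR of all: 1 XOR 0 = 1

1


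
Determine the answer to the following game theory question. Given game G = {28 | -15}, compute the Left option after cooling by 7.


Original game: {28 | -15} (a switch {a | b} with a > b).
Cooling by t (for t below the temperature (a - b)/2 = 43/2) taxes each move by t: {a | b} cooled by t is {a - t | b + t}.
Cooling amount: t = 7
Cooled Left option: 28 - 7 = 21
Cooled Right option: -15 + 7 = -8
Cooled game: {21 | -8}
Left option = 21

21


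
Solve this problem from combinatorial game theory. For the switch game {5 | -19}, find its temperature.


The game is {5 | -19}, a switch {a | b} with numbers a > b.
Cooling {a | b} by t gives {a - t | b + t}, which stops being hot when a - t = b + t, i.e. at t = (a - b)/2. So the temperature of a switch is (a - b)/2.
Temperature = (Left option - Right option) / 2
= (5 - (-19)) / 2
= 24 / 2
= 12

12


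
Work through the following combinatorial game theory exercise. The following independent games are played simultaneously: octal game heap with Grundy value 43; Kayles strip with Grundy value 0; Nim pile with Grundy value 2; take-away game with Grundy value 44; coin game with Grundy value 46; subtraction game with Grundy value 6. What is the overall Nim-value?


By the Sprague-Grundy theorem, the Grundy value of a sum of games is the XOR of individual Grundy values.
octal game heap: Grundy value = 43. Running XOR: 0 XOR 43 = 43
Kayles strip: Grundy value = 0. Running XOR: 43 XOR 0 = 43
Nim pile: Grundy value = 2. Running XOR: 43 XOR 2 = 41
take-away game: Grundy value = 44. Running XOR: 41 XOR 44 = 5
coin game: Grundy value = 46. Running XOR: 5 XOR 46 = 43
subtraction game: Grundy value = 6. Running XOR: 43 XOR 6 = 45
The combined Grundy value is 45.

45


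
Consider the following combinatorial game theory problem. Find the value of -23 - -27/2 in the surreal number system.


x = -23, y = -27/2
Converting to common denominator: 2
x = -46/2, y = -27/2
x - y = -23 - -27/2 = -19/2

-19/2


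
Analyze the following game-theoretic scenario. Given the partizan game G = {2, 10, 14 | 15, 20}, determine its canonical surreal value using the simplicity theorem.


Left options: {2, 10, 14}, max = 14
Right options: {15, 20}, min = 15
All options are numbers and max(Left) < min(Right), so by the simplicity theorem the value is the simplest (earliest-born) number strictly between 14 and 15.
No integer lies strictly between 14 and 15, so the value is the dyadic rational m/2^k in the interval with the smallest k (then m odd); search k = 1, 2, ...:
Denominator 2: 29/2 lies strictly between 14 and 15 -- found.
The simplest number in the interval is 29/2.
Game value = 29/2

29/2


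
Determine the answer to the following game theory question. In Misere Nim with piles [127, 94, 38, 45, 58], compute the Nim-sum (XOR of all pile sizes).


We need the XOR (exclusive or) of all pile sizes.
After XOR-ing pile 1 (size 127): 0 XOR 127 = 127
After XOR-ing pile 2 (size 94): 127 XOR 94 = 33
After XOR-ing pile 3 (size 38): 33 XOR 38 = 7
After XOR-ing pile 4 (size 45): 7 XOR 45 = 42
After XOR-ing pile 5 (size 58): 42 XOR 58 = 16
The Nim-value of this position is 16.

16


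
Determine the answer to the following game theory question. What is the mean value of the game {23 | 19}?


Game = {23 | 19}, a switch {a | b} with numbers a > b.
Its thermograph has left wall a - t and right wall b + t, which meet at t = (a - b)/2, where both equal (a + b)/2. So the mast (mean value) is at (a + b)/2.
Mean = (23 + (19))/2 = 42/2 = 21

21


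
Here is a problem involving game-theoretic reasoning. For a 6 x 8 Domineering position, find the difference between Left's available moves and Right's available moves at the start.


Board is 6 x 8 (rows x cols).
Left (vertical) placements: (rows-1) * cols = 5 * 8 = 40
Right (horizontal) placements: rows * (cols-1) = 6 * 7 = 42
Advantage = Left - Right = 40 - 42 = -2

-2


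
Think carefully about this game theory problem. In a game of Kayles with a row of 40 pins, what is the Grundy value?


Kayles: a move removes 1 or 2 adjacent pins from a contiguous row.
Removing pins from a row of k leaves two independent rows (a, b) with a + b = k - 1 (one pin) or a + b = k - 2 (two pins); an end removal gives a = 0.
By Sprague-Grundy, G(k) = mex{ G(a) XOR G(b) } over all these splits. G(0) = 0.
G(1): splits (0,0):0^0=0 -> mex({0}) = 1
G(2): splits (0,1):0^1=1 (0,0):0^0=0 -> mex({0, 1}) = 2
G(3): splits (0,2):0^2=2 (1,1):1^1=0 (0,1):0^1=1 -> mex({0, 1, 2}) = 3
G(4): splits (0,3):0^3=3 (1,2):1^2=3 (0,2):0^2=2 (1,1):1^1=0 -> mex({0, 2, 3}) = 1
G(5): splits (0,4):0^1=1 (1,3):1^3=2 (2,2):2^2=0 (0,3):0^3=3 (1,2):1^2=3 -> mex({0, 1, 2, 3}) = 4
G(6) = mex({0, 1, 2, 4}) = 3
G(7) = mex({0, 1, 3, 4, 5}) = 2
G(8) = mex({0, 2, 3, 5, 6}) = 1
G(9) = mex({0, 1, 2, 3, 6, 7}) = 4
G(10) = mex({0, 1, 3, 4, 5, 7}) = 2
G(11) = mex({0, 1, 2, 3, 4, 5}) = 6
G(12) = mex({0, 1, 2, 3, 5, 6, 7}) = 4
G(13) = mex({0, 2, 3, 4, 6, 7}) = 1
G(14) = mex({0, 1, 4, 5, 6, 7}) = 2
G(15) = mex({0, 1, 2, 3, 4, 5, 6}) = 7
G(16) = mex({0, 2, 3, 5, 6, 7}) = 1
G(17) = mex({0, 1, 2, 3, 5, 6, 7}) = 4
G(18) = mex({0, 1, 2, 4, 5, 6}) = 3
G(19) = mex({0, 1, 3, 4, 5, 7}) = 2
G(20) = mex({0, 2, 3, 4, 5, 6, 7}) = 1
G(21) = mex({0, 1, 2, 3, 5, 6, 7}) = 4
G(22) = mex({0, 1, 2, 3, 4, 5, 7}) = 6
G(23) = mex({0, 1, 2, 3, 4, 5, 6}) = 7
G(24) = mex({0, 1, 2, 3, 5, 6, 7}) = 4
G(25) = mex({0, 2, 3, 4, 6, 7}) = 1
G(26) = mex({0, 1, 3, 4, 5, 6, 7}) = 2
G(27) = mex({0, 1, 2, 3, 4, 5, 6, 7}) = 8
G(28) = mex({0, 1, 2, 3, 4, 6, 7, 8}) = 5
G(29) = mex({0, 1, 2, 3, 5, 6, 7, 8, 9}) = 4
G(30) = mex({0, 1, 2, 3, 4, 5, 6, 9, 10}) = 7
G(31) = mex({0, 1, 3, 4, 5, 7, 10, 11}) = 2
G(32) = mex({0, 2, 3, 4, 5, 6, 7, 9, 11}) = 1
G(33) = mex({0, 1, 2, 3, 4, 5, 6, 7, 9, 12}) = 8
G(34) = mex({0, 1, 2, 3, 4, 5, 7, 8, 11, 12}) = 6
G(35) = mex({0, 1, 2, 3, 4, 5, 6, 8, 9, 10, 11}) = 7
G(36) = mex({0, 1, 2, 3, 5, 6, 7, 9, 10}) = 4
G(37) = mex({0, 2, 3, 4, 6, 7, 9, 10, 11, 12}) = 1
G(38) = mex({0, 1, 3, 4, 5, 6, 7, 9, 10, 11, 12}) = 2
G(39) = mex({0, 1, 2, 4, 5, 6, 7, 9, 10, 12, 14}) = 3
G(40) = mex({0, 2, 3, 4, 6, 7, 11, 12, 14}) = 1
Therefore G(40) = 1.

1


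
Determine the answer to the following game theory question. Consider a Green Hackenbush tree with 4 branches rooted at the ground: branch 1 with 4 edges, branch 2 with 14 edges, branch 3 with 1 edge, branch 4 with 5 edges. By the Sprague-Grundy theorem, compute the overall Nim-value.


The tree has 4 branches from the ground vertex.
In Green Hackenbush, the Nim-value of a simple path of length k is k.
Branch 1: length 4, Nim-value = 4
Branch 2: length 14, Nim-value = 14
Branch 3: length 1, Nim-value = 1
Branch 4: length 5, Nim-value = 5
Total Nim-value = XOR of all branch values:
0 XOR 4 = 4
4 XOR 14 = 10
10 XOR 1 = 11
11 XOR 5 = 14
Nim-value of the tree = 14

14


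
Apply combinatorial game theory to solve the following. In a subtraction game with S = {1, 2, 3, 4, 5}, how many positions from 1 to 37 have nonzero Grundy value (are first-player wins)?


Subtraction set S = {1, 2, 3, 4, 5}, so G(n) = n mod 6.
G(n) = 0 when n is a multiple of 6.
Multiples of 6 in [1, 37]: 6
N-positions (nonzero Grundy) = 37 - 6 = 31

31


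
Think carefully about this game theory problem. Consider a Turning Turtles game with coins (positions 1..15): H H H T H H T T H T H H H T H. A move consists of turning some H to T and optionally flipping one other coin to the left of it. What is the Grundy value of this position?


Coins: H H H T H H T T H T H H H T H
Key fact: a single head at position k behaves exactly like a Nim heap of size k (turning it to T and optionally flipping a coin at j < k corresponds to moving the heap from k to j, or to 0), and heads combine as a disjunctive sum (two heads at the same place would cancel, matching j XOR j = 0). So the Nim-value is the XOR of the 1-indexed positions of the heads.
Face-up positions (1-indexed): [1, 2, 3, 5, 6, 9, 11, 12, 13, 15]
XOR 0 with 1: 0 XOR 1 = 1
XOR 1 with 2: 1 XOR 2 = 3
XOR 3 with 3: 3 XOR 3 = 0
XOR 0 with 5: 0 XOR 5 = 5
XOR 5 with 6: 5 XOR 6 = 3
XOR 3 with 9: 3 XOR 9 = 10
XOR 10 with 11: 10 XOR 11 = 1
XOR 1 with 12: 1 XOR 12 = 13
XOR 13 with 13: 13 XOR 13 = 0
XOR 0 with 15: 0 XOR 15 = 15
Nim-value = 15

15


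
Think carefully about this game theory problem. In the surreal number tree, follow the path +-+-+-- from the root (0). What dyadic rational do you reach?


Sign expansion: +-+-+--
Rule: track bounds (lo, hi), initially (-inf, +inf). On '+', the current value becomes lo and we move to the simplest number in (value, hi): value + 1 if hi = +inf, otherwise the midpoint (value + hi)/2. On '-', the current value becomes hi and we move to value - 1 if lo = -inf, otherwise the midpoint (lo + value)/2.
Start at 0.
Step 1: sign = +, move right. Bounds: (0, +inf). Value = 1
Step 2: sign = -, move left. Bounds: (0, 1). Value = 1/2
Step 3: sign = +, move right. Bounds: (1/2, 1). Value = 3/4
Step 4: sign = -, move left. Bounds: (1/2, 3/4). Value = 5/8
Step 5: sign = +, move right. Bounds: (5/8, 3/4). Value = 11/16
Step 6: sign = -, move left. Bounds: (5/8, 11/16). Value = 21/32
Step 7: sign = -, move left. Bounds: (5/8, 21/32). Value = 41/64
The surreal number with sign expansion +-+-+-- is 41/64.

41/64


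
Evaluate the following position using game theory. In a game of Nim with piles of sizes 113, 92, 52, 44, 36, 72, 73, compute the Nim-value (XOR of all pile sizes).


We need the XOR (exclusive or) of all pile sizes.
After XOR-ing pile 1 (size 113): 0 XOR 113 = 113
After XOR-ing pile 2 (size 92): 113 XOR 92 = 45
After XOR-ing pile 3 (size 52): 45 XOR 52 = 25
After XOR-ing pile 4 (size 44): 25 XOR 44 = 53
After XOR-ing pile 5 (size 36): 53 XOR 36 = 17
After XOR-ing pile 6 (size 72): 17 XOR 72 = 89
After XOR-ing pile 7 (size 73): 89 XOR 73 = 16
The Nim-value of this position is 16.

16


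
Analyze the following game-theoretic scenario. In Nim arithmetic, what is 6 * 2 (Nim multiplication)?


Nim multiplication is bilinear over XOR: (u XOR v) * w = (u*w) XOR (v*w).
So we split each operand into its bit components and XOR the pairwise Nim products.
6 = 2 + 4 (as XOR of powers of 2).
2 = 2 (as XOR of powers of 2).
Using the standard Nim-product table on single bits:
  2*2 = 3,   2*4 = 8,   2*8 = 12,
  4*4 = 6,   4*8 = 11,  8*8 = 13,
and  1*x = x (identity), k*l = l*k (commutative).
Pairwise Nim products:
  2 * 2 = 3
  4 * 2 = 8
XOR them: 3 XOR 8 = 11.
Result: 6 * 2 = 11 (in Nim).

11


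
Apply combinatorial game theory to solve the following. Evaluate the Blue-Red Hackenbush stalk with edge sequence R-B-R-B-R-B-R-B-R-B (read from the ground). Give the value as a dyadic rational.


Edges (from ground): R-B-R-B-R-B-R-B-R-B
By Berlekamp's sign-expansion rule, a Blue-Red Hackenbush stalk has the value of the surreal number whose sign sequence is the edge sequence with B -> + and R -> -.
Sign sequence: -+-+-+-+-+
Trace the sign expansion in the surreal number tree, starting from 0:
Edge 1: R (sign -) -> bounds (-inf, 0), value = -1
Edge 2: B (sign +) -> bounds (-1, 0), value = -1/2
Edge 3: R (sign -) -> bounds (-1, -1/2), value = -3/4
Edge 4: B (sign +) -> bounds (-3/4, -1/2), value = -5/8
Edge 5: R (sign -) -> bounds (-3/4, -5/8), value = -11/16
Edge 6: B (sign +) -> bounds (-11/16, -5/8), value = -21/32
Edge 7: R (sign -) -> bounds (-11/16, -21/32), value = -43/64
Edge 8: B (sign +) -> bounds (-43/64, -21/32), value = -85/128
Edge 9: R (sign -) -> bounds (-43/64, -85/128), value = -171/256
Edge 10: B (sign +) -> bounds (-171/256, -85/128), value = -341/512
Game value = -341/512

-341/512


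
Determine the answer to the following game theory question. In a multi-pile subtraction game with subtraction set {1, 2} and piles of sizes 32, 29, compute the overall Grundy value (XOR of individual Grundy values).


Subtraction set: {1, 2}
For this subtraction set, G(n) = n mod 3 (period = max + 1 = 3).
Pile 1 (size 32): G(32) = 32 mod 3 = 2
Pile 2 (size 29): G(29) = 29 mod 3 = 2
Total Grundy value = XOR of all: 2 XOR 2 = 0

0


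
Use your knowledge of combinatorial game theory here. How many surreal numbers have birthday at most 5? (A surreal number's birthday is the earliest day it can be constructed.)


Day 0: {|} = 0 is born. Count = 1.
Day n: the number of surreal numbers born by day n is 2^(n+1) - 1.
By day 0: 2^1 - 1 = 1
By day 1: 2^2 - 1 = 3
By day 2: 2^3 - 1 = 7
By day 3: 2^4 - 1 = 15
By day 4: 2^5 - 1 = 31
By day 5: 2^6 - 1 = 63
By day 5: 63 surreal numbers.

63


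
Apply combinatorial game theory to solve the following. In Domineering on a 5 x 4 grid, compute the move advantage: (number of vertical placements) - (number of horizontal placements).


Board is 5 x 4 (rows x cols).
Left (vertical) placements: (rows-1) * cols = 4 * 4 = 16
Right (horizontal) placements: rows * (cols-1) = 5 * 3 = 15
Advantage = Left - Right = 16 - 15 = 1

1


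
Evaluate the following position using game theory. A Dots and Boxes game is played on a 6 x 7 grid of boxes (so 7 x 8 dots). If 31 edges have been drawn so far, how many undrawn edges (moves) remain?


Grid: 6 x 7 boxes, i.e. 7 rows and 8 columns of dots.
Horizontal edges: (rows + 1) * cols = 7 * 7 = 49
Vertical edges: rows * (cols + 1) = 6 * 8 = 48
Total edges: 49 + 48 = 97
Edges drawn: 31
Remaining: 97 - 31 = 66

66


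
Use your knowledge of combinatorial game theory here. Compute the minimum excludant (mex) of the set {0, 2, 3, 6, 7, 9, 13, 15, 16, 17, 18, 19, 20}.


Set = {0, 2, 3, 6, 7, 9, 13, 15, 16, 17, 18, 19, 20}
0 is in the set.
1 is NOT in the set. This is the mex.
mex = 1

1


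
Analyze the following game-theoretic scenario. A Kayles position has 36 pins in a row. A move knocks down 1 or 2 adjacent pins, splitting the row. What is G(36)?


Kayles: a move removes 1 or 2 adjacent pins from a contiguous row.
Removing pins from a row of k leaves two independent rows (a, b) with a + b = k - 1 (one pin) or a + b = k - 2 (two pins); an end removal gives a = 0.
By Sprague-Grundy, G(k) = mex{ G(a) XOR G(b) } over all these splits. G(0) = 0.
G(1): splits (0,0):0^0=0 -> mex({0}) = 1
G(2): splits (0,1):0^1=1 (0,0):0^0=0 -> mex({0, 1}) = 2
G(3): splits (0,2):0^2=2 (1,1):1^1=0 (0,1):0^1=1 -> mex({0, 1, 2}) = 3
G(4): splits (0,3):0^3=3 (1,2):1^2=3 (0,2):0^2=2 (1,1):1^1=0 -> mex({0, 2, 3}) = 1
G(5): splits (0,4):0^1=1 (1,3):1^3=2 (2,2):2^2=0 (0,3):0^3=3 (1,2):1^2=3 -> mex({0, 1, 2, 3}) = 4
G(6) = mex({0, 1, 2, 4}) = 3
G(7) = mex({0, 1, 3, 4, 5}) = 2
G(8) = mex({0, 2, 3, 5, 6}) = 1
G(9) = mex({0, 1, 2, 3, 6, 7}) = 4
G(10) = mex({0, 1, 3, 4, 5, 7}) = 2
G(11) = mex({0, 1, 2, 3, 4, 5}) = 6
G(12) = mex({0, 1, 2, 3, 5, 6, 7}) = 4
G(13) = mex({0, 2, 3, 4, 6, 7}) = 1
G(14) = mex({0, 1, 4, 5, 6, 7}) = 2
G(15) = mex({0, 1, 2, 3, 4, 5, 6}) = 7
G(16) = mex({0, 2, 3, 5, 6, 7}) = 1
G(17) = mex({0, 1, 2, 3, 5, 6, 7}) = 4
G(18) = mex({0, 1, 2, 4, 5, 6}) = 3
G(19) = mex({0, 1, 3, 4, 5, 7}) = 2
G(20) = mex({0, 2, 3, 4, 5, 6, 7}) = 1
G(21) = mex({0, 1, 2, 3, 5, 6, 7}) = 4
G(22) = mex({0, 1, 2, 3, 4, 5, 7}) = 6
G(23) = mex({0, 1, 2, 3, 4, 5, 6}) = 7
G(24) = mex({0, 1, 2, 3, 5, 6, 7}) = 4
G(25) = mex({0, 2, 3, 4, 6, 7}) = 1
G(26) = mex({0, 1, 3, 4, 5, 6, 7}) = 2
G(27) = mex({0, 1, 2, 3, 4, 5, 6, 7}) = 8
G(28) = mex({0, 1, 2, 3, 4, 6, 7, 8}) = 5
G(29) = mex({0, 1, 2, 3, 5, 6, 7, 8, 9}) = 4
G(30) = mex({0, 1, 2, 3, 4, 5, 6, 9, 10}) = 7
G(31) = mex({0, 1, 3, 4, 5, 7, 10, 11}) = 2
G(32) = mex({0, 2, 3, 4, 5, 6, 7, 9, 11}) = 1
G(33) = mex({0, 1, 2, 3, 4, 5, 6, 7, 9, 12}) = 8
G(34) = mex({0, 1, 2, 3, 4, 5, 7, 8, 11, 12}) = 6
G(35) = mex({0, 1, 2, 3, 4, 5, 6, 8, 9, 10, 11}) = 7
G(36) = mex({0, 1, 2, 3, 5, 6, 7, 9, 10}) = 4
Therefore G(36) = 4.

4


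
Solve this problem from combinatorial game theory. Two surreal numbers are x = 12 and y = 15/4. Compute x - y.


x = 12, y = 15/4
Converting to common denominator: 4
x = 48/4, y = 15/4
x - y = 12 - 15/4 = 33/4

33/4


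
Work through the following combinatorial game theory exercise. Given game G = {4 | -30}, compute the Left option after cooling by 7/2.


Original game: {4 | -30} (a switch {a | b} with a > b).
Cooling by t (for t below the temperature (a - b)/2 = 17) taxes each move by t: {a | b} cooled by t is {a - t | b + t}.
Cooling amount: t = 7/2
Cooled Left option: 4 - 7/2 = 1/2
Cooled Right option: -30 + 7/2 = -53/2
Cooled game: {1/2 | -53/2}
Left option = 1/2

1/2


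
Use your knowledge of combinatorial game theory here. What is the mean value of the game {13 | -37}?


Game = {13 | -37}, a switch {a | b} with numbers a > b.
Its thermograph has left wall a - t and right wall b + t, which meet at t = (a - b)/2, where both equal (a + b)/2. So the mast (mean value) is at (a + b)/2.
Mean = (13 + (-37))/2 = -24/2 = -12

-12


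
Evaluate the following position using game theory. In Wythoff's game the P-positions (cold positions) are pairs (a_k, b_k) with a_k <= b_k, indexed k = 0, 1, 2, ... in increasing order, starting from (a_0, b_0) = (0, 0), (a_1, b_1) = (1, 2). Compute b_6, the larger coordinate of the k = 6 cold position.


By Wythoff's theorem, a_k = floor(k * phi) and b_k = floor(k * phi^2) = a_k + k, where phi = (1 + sqrt(5))/2 is the golden ratio.
phi = (1 + sqrt(5))/2 = 1.618034
phi^2 = phi + 1 = 2.618034
k = 6
k * phi^2 = 6 * 2.618034 = 15.708204
b_6 = floor(k * phi^2) = 15 (check: a_6 + k = 9 + 6 = 15)

15


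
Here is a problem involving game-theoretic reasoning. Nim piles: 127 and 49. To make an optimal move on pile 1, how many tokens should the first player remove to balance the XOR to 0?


Piles: 127 and 49
Current XOR: 127 XOR 49 = 78 (non-zero, so this is an N-position).
To make the XOR zero, we need to find a move that balances the piles.
For pile 1 (size 127): target = 127 XOR 78 = 49
We reduce pile 1 from 127 to 49.
Tokens removed: 127 - 49 = 78
Verification: 49 XOR 49 = 0

78


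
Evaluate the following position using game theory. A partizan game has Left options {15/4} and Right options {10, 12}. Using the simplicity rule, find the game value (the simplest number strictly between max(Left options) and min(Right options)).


Left options: {15/4}, max = 15/4
Right options: {10, 12}, min = 10
All options are numbers and max(Left) < min(Right), so by the simplicity theorem the value is the simplest (earliest-born) number strictly between 15/4 and 10.
Integers 4 through 9 all lie strictly between 15/4 and 10.
Among integers, the simplest (lowest birthday = smallest |n|; 0 is born on day 0, +-n on day n) is 4.
No non-integer in the interval can be simpler: if x is a non-integer in the interval, then floor(x) or ceil(x) also lies in the interval (the interval contains an integer), and both are proper prefixes of x's sign expansion, i.e. born earlier. So the game value is 4.
Game value = 4

4


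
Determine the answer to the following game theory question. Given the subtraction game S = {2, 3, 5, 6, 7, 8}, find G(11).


The subtraction set is S = {2, 3, 5, 6, 7, 8}.
G(k) = mex{ G(k - s) : s in S, s <= k }. We compute iteratively: G(0) = 0.
G(1) = mex({}) = 0
G(2) = mex({0}) = 1
G(3) = mex({0}) = 1
G(4) = mex({0, 1}) = 2
G(5) = mex({0, 1}) = 2
G(6) = mex({0, 1, 2}) = 3
G(7) = mex({0, 1, 2}) = 3
G(8) = mex({0, 1, 2, 3}) = 4
G(9) = mex({0, 1, 2, 3}) = 4
G(10) = mex({1, 2, 3, 4}) = 0
G(11) = mex({1, 2, 3, 4}) = 0
Therefore G(11) = 0.

0


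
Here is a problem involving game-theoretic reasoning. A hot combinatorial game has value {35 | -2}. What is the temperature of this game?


The game is {35 | -2}, a switch {a | b} with numbers a > b.
Cooling {a | b} by t gives {a - t | b + t}, which stops being hot when a - t = b + t, i.e. at t = (a - b)/2. So the temperature of a switch is (a - b)/2.
Temperature = (Left option - Right option) / 2
= (35 - (-2)) / 2
= 37 / 2
= 37/2

37/2


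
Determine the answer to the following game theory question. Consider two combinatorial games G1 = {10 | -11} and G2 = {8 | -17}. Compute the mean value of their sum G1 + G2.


G1 = {10 | -11}, G2 = {8 | -17}
Each is a switch {a | b} with numbers a > b; its mean value is (a + b)/2, and mean value is additive over game sums: m(G1 + G2) = m(G1) + m(G2).
Mean of G1 = (10 + (-11))/2 = -1/2 = -1/2
Mean of G2 = (8 + (-17))/2 = -9/2 = -9/2
Mean of G1 + G2 = -1/2 + -9/2 = -5

-5


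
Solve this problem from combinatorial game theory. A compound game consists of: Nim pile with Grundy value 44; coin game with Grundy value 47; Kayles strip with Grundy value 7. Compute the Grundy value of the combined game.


By the Sprague-Grundy theorem, the Grundy value of a sum of games is the XOR of individual Grundy values.
Nim pile: Grundy value = 44. Running XOR: 0 XOR 44 = 44
coin game: Grundy value = 47. Running XOR: 44 XOR 47 = 3
Kayles strip: Grundy value = 7. Running XOR: 3 XOR 7 = 4
The combined Grundy value is 4.

4


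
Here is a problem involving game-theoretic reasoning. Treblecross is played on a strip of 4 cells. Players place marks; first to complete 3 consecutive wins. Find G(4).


Treblecross: place X on empty cells; 3-in-a-row wins.
Playing within two cells of an existing X lets the opponent win at once, so sensible play treats the cells i-2..i+2 around each X as dead. The player left with no safe cell loses, so this is a normal-play take-away game on strips of safe cells.
Placing X at cell i (0-indexed) of a strip of k safe cells leaves independent strips of sizes max(0, i-2) and max(0, k-i-3). Hence G(k) = mex{ G(max(0,i-2)) XOR G(max(0,k-i-3)) : 0 <= i < k }, with G(0) = 0.
G(1): splits (0,0):0^0=0 -> mex({0}) = 1
G(2): splits (0,0):0^0=0 -> mex({0}) = 1
G(3): splits (0,0):0^0=0 -> mex({0}) = 1
G(4): splits (0,1):0^1=1 (0,0):0^0=0 -> mex({0, 1}) = 2
Therefore G(4) = 2.

2


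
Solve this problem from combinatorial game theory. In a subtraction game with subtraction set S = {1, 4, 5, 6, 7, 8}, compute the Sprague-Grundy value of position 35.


The subtraction set is S = {1, 4, 5, 6, 7, 8}.
G(k) = mex{ G(k - s) : s in S, s <= k }. We compute iteratively: G(0) = 0.
G(1) = mex({0}) = 1
G(2) = mex({1}) = 0
G(3) = mex({0}) = 1
G(4) = mex({0, 1}) = 2
G(5) = mex({0, 1, 2}) = 3
G(6) = mex({0, 1, 3}) = 2
G(7) = mex({0, 1, 2}) = 3
G(8) = mex({0, 1, 2, 3}) = 4
G(9) = mex({0, 1, 2, 3, 4}) = 5
G(10) = mex({0, 1, 2, 3, 5}) = 4
G(11) = mex({1, 2, 3, 4}) = 0
G(12) = mex({0, 2, 3, 4}) = 1
G(13) = mex({1, 2, 3, 4, 5}) = 0
G(14) = mex({0, 2, 3, 4, 5}) = 1
G(15) = mex({0, 1, 3, 4, 5}) = 2
G(16) = mex({0, 1, 2, 4, 5}) = 3
G(17) = mex({0, 1, 3, 4, 5}) = 2
G(18) = mex({0, 1, 2, 4}) = 3
Observe that G(11)..G(18) = 0, 1, 0, 1, 2, 3, 2, 3 repeats G(0)..G(7) = 0, 1, 0, 1, 2, 3, 2, 3.
For k >= max(S) = 8, G(k) is determined by the previous 8 values G(k-8)..G(k-1); a window of 8 consecutive values has recurred shifted by 11, so by induction G(k + 11) = G(k) for all k >= 0: the sequence is periodic from the start with period 11.
One period: G(0..10) = 0, 1, 0, 1, 2, 3, 2, 3, 4, 5, 4.
35 mod 11 = 2, so G(35) = G(2) = 0.

0


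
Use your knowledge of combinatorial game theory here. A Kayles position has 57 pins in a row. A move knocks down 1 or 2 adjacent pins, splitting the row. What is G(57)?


Kayles: a move removes 1 or 2 adjacent pins from a contiguous row.
Removing pins from a row of k leaves two independent rows (a, b) with a + b = k - 1 (one pin) or a + b = k - 2 (two pins); an end removal gives a = 0.
By Sprague-Grundy, G(k) = mex{ G(a) XOR G(b) } over all these splits. G(0) = 0.
G(1): splits (0,0):0^0=0 -> mex({0}) = 1
G(2): splits (0,1):0^1=1 (0,0):0^0=0 -> mex({0, 1}) = 2
G(3): splits (0,2):0^2=2 (1,1):1^1=0 (0,1):0^1=1 -> mex({0, 1, 2}) = 3
G(4): splits (0,3):0^3=3 (1,2):1^2=3 (0,2):0^2=2 (1,1):1^1=0 -> mex({0, 2, 3}) = 1
G(5): splits (0,4):0^1=1 (1,3):1^3=2 (2,2):2^2=0 (0,3):0^3=3 (1,2):1^2=3 -> mex({0, 1, 2, 3}) = 4
G(6) = mex({0, 1, 2, 4}) = 3
G(7) = mex({0, 1, 3, 4, 5}) = 2
G(8) = mex({0, 2, 3, 5, 6}) = 1
G(9) = mex({0, 1, 2, 3, 6, 7}) = 4
G(10) = mex({0, 1, 3, 4, 5, 7}) = 2
G(11) = mex({0, 1, 2, 3, 4, 5}) = 6
G(12) = mex({0, 1, 2, 3, 5, 6, 7}) = 4
G(13) = mex({0, 2, 3, 4, 6, 7}) = 1
G(14) = mex({0, 1, 4, 5, 6, 7}) = 2
G(15) = mex({0, 1, 2, 3, 4, 5, 6}) = 7
G(16) = mex({0, 2, 3, 5, 6, 7}) = 1
G(17) = mex({0, 1, 2, 3, 5, 6, 7}) = 4
G(18) = mex({0, 1, 2, 4, 5, 6}) = 3
G(19) = mex({0, 1, 3, 4, 5, 7}) = 2
G(20) = mex({0, 2, 3, 4, 5, 6, 7}) = 1
G(21) = mex({0, 1, 2, 3, 5, 6, 7}) = 4
G(22) = mex({0, 1, 2, 3, 4, 5, 7}) = 6
G(23) = mex({0, 1, 2, 3, 4, 5, 6}) = 7
G(24) = mex({0, 1, 2, 3, 5, 6, 7}) = 4
G(25) = mex({0, 2, 3, 4, 6, 7}) = 1
G(26) = mex({0, 1, 3, 4, 5, 6, 7}) = 2
G(27) = mex({0, 1, 2, 3, 4, 5, 6, 7}) = 8
G(28) = mex({0, 1, 2, 3, 4, 6, 7, 8}) = 5
G(29) = mex({0, 1, 2, 3, 5, 6, 7, 8, 9}) = 4
G(30) = mex({0, 1, 2, 3, 4, 5, 6, 9, 10}) = 7
G(31) = mex({0, 1, 3, 4, 5, 7, 10, 11}) = 2
G(32) = mex({0, 2, 3, 4, 5, 6, 7, 9, 11}) = 1
G(33) = mex({0, 1, 2, 3, 4, 5, 6, 7, 9, 12}) = 8
G(34) = mex({0, 1, 2, 3, 4, 5, 7, 8, 11, 12}) = 6
G(35) = mex({0, 1, 2, 3, 4, 5, 6, 8, 9, 10, 11}) = 7
G(36) = mex({0, 1, 2, 3, 5, 6, 7, 9, 10}) = 4
G(37) = mex({0, 2, 3, 4, 6, 7, 9, 10, 11, 12}) = 1
G(38) = mex({0, 1, 3, 4, 5, 6, 7, 9, 10, 11, 12}) = 2
G(39) = mex({0, 1, 2, 4, 5, 6, 7, 9, 10, 12, 14}) = 3
G(40) = mex({0, 2, 3, 4, 6, 7, 11, 12, 14}) = 1
G(41) = mex({0, 1, 2, 3, 5, 6, 7, 9, 10, 11, 12}) = 4
G(42) = mex({0, 1, 2, 3, 4, 5, 6, 9, 10}) = 7
G(43) = mex({0, 1, 3, 4, 5, 7, 9, 10, 12, 15}) = 2
G(44) = mex({0, 2, 3, 4, 5, 6, 7, 9, 10, 12, 15}) = 1
G(45) = mex({0, 1, 2, 3, 4, 5, 6, 7, 9, 10, 12, 14}) = 8
G(46) = mex({0, 1, 3, 4, 5, 7, 8, 11, 12, 14}) = 2
G(47) = mex({0, 1, 2, 3, 4, 5, 6, 8, 9, 10, 11, 12}) = 7
G(48) = mex({0, 1, 2, 3, 5, 6, 7, 9, 10}) = 4
G(49) = mex({0, 2, 3, 4, 6, 7, 9, 10, 11, 12, 15}) = 1
G(50) = mex({0, 1, 4, 5, 6, 7, 9, 11, 12, 14, 15}) = 2
G(51) = mex({0, 1, 2, 3, 4, 5, 6, 7, 9, 12, 14, 15}) = 8
G(52) = mex({0, 2, 3, 4, 5, 6, 7, 8, 11, 12, 15}) = 1
G(53) = mex({0, 1, 2, 3, 5, 6, 7, 8, 9, 10, 11, 12}) = 4
G(54) = mex({0, 1, 2, 3, 4, 5, 6, 9, 10}) = 7
G(55) = mex({0, 1, 3, 4, 5, 7, 9, 10, 11, 12}) = 2
G(56) = mex({0, 2, 3, 4, 5, 6, 7, 9, 10, 11, 12, 13, 14}) = 1
G(57) = mex({0, 1, 2, 3, 5, 6, 7, 9, 10, 12, 13, 14, 15}) = 4
Therefore G(57) = 4.

4


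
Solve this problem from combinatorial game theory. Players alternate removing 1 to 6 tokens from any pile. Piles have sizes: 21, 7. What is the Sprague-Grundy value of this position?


Subtraction set: {1, 2, 3, 4, 5, 6}
For this subtraction set, G(n) = n mod 7 (period = max + 1 = 7).
Pile 1 (size 21): G(21) = 21 mod 7 = 0
Pile 2 (size 7): G(7) = 7 mod 7 = 0
Total Grundy value = XOR of all: 0 XOR 0 = 0

0


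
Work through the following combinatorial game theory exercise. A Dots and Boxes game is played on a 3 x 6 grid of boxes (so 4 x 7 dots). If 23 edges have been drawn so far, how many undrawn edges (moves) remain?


Grid: 3 x 6 boxes, i.e. 4 rows and 7 columns of dots.
Horizontal edges: (rows + 1) * cols = 4 * 6 = 24
Vertical edges: rows * (cols + 1) = 3 * 7 = 21
Total edges: 24 + 21 = 45
Edges drawn: 23
Remaining: 45 - 23 = 22

22


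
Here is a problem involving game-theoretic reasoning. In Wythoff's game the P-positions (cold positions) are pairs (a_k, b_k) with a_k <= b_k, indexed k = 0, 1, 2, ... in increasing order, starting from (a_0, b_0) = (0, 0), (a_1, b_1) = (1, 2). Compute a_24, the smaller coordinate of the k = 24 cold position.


By Wythoff's theorem, a_k = floor(k * phi) and b_k = floor(k * phi^2) = a_k + k, where phi = (1 + sqrt(5))/2 is the golden ratio.
phi = (1 + sqrt(5))/2 = 1.618034
k = 24
k * phi = 24 * 1.618034 = 38.832816
a_24 = floor(k * phi) = 38

38


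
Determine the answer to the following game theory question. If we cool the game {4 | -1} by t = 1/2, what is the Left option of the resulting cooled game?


Original game: {4 | -1} (a switch {a | b} with a > b).
Cooling by t (for t below the temperature (a - b)/2 = 5/2) taxes each move by t: {a | b} cooled by t is {a - t | b + t}.
Cooling amount: t = 1/2
Cooled Left option: 4 - 1/2 = 7/2
Cooled Right option: -1 + 1/2 = -1/2
Cooled game: {7/2 | -1/2}
Left option = 7/2

7/2


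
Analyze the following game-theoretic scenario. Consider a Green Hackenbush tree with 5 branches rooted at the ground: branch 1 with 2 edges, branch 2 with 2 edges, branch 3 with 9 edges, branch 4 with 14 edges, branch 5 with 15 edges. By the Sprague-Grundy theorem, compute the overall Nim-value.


The tree has 5 branches from the ground vertex.
In Green Hackenbush, the Nim-value of a simple path of length k is k.
Branch 1: length 2, Nim-value = 2
Branch 2: length 2, Nim-value = 2
Branch 3: length 9, Nim-value = 9
Branch 4: length 14, Nim-value = 14
Branch 5: length 15, Nim-value = 15
Total Nim-value = XOR of all branch values:
0 XOR 2 = 2
2 XOR 2 = 0
0 XOR 9 = 9
9 XOR 14 = 7
7 XOR 15 = 8
Nim-value of the tree = 8

8


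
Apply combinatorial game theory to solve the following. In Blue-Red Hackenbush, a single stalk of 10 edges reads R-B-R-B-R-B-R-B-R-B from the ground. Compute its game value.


Edges (from ground): R-B-R-B-R-B-R-B-R-B
By Berlekamp's sign-expansion rule, a Blue-Red Hackenbush stalk has the value of the surreal number whose sign sequence is the edge sequence with B -> + and R -> -.
Sign sequence: -+-+-+-+-+
Trace the sign expansion in the surreal number tree, starting from 0:
Edge 1: R (sign -) -> bounds (-inf, 0), value = -1
Edge 2: B (sign +) -> bounds (-1, 0), value = -1/2
Edge 3: R (sign -) -> bounds (-1, -1/2), value = -3/4
Edge 4: B (sign +) -> bounds (-3/4, -1/2), value = -5/8
Edge 5: R (sign -) -> bounds (-3/4, -5/8), value = -11/16
Edge 6: B (sign +) -> bounds (-11/16, -5/8), value = -21/32
Edge 7: R (sign -) -> bounds (-11/16, -21/32), value = -43/64
Edge 8: B (sign +) -> bounds (-43/64, -21/32), value = -85/128
Edge 9: R (sign -) -> bounds (-43/64, -85/128), value = -171/256
Edge 10: B (sign +) -> bounds (-171/256, -85/128), value = -341/512
Game value = -341/512

-341/512


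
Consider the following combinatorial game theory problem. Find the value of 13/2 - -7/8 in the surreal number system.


x = 13/2, y = -7/8
Converting to common denominator: 8
x = 52/8, y = -7/8
x - y = 13/2 - -7/8 = 59/8

59/8


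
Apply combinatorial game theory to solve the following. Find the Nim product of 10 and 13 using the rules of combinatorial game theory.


Nim multiplication is bilinear over XOR: (u XOR v) * w = (u*w) XOR (v*w).
So we split each operand into its bit components and XOR the pairwise Nim products.
10 = 2 + 8 (as XOR of powers of 2).
13 = 1 + 4 + 8 (as XOR of powers of 2).
Using the standard Nim-product table on single bits:
  2*2 = 3,   2*4 = 8,   2*8 = 12,
  4*4 = 6,   4*8 = 11,  8*8 = 13,
and  1*x = x (identity), k*l = l*k (commutative).
Pairwise Nim products:
  2 * 1 = 2
  2 * 4 = 8
  2 * 8 = 12
  8 * 1 = 8
  8 * 4 = 11
  8 * 8 = 13
XOR them: 2 XOR 8 XOR 12 XOR 8 XOR 11 XOR 13 = 8.
Result: 10 * 13 = 8 (in Nim).

8


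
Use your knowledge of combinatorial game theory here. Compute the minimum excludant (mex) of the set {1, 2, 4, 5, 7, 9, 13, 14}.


Set = {1, 2, 4, 5, 7, 9, 13, 14}
0 is NOT in the set. This is the mex.
mex = 0

0


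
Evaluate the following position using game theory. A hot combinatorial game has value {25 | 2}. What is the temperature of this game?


The game is {25 | 2}, a switch {a | b} with numbers a > b.
Cooling {a | b} by t gives {a - t | b + t}, which stops being hot when a - t = b + t, i.e. at t = (a - b)/2. So the temperature of a switch is (a - b)/2.
Temperature = (Left option - Right option) / 2
= (25 - (2)) / 2
= 23 / 2
= 23/2

23/2


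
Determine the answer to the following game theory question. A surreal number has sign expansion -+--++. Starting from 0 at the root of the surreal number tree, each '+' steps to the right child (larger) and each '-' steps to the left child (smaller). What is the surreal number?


Sign expansion: -+--++
Rule: track bounds (lo, hi), initially (-inf, +inf). On '+', the current value becomes lo and we move to the simplest number in (value, hi): value + 1 if hi = +inf, otherwise the midpoint (value + hi)/2. On '-', the current value becomes hi and we move to value - 1 if lo = -inf, otherwise the midpoint (lo + value)/2.
Start at 0.
Step 1: sign = -, move left. Bounds: (-inf, 0). Value = -1
Step 2: sign = +, move right. Bounds: (-1, 0). Value = -1/2
Step 3: sign = -, move left. Bounds: (-1, -1/2). Value = -3/4
Step 4: sign = -, move left. Bounds: (-1, -3/4). Value = -7/8
Step 5: sign = +, move right. Bounds: (-7/8, -3/4). Value = -13/16
Step 6: sign = +, move right. Bounds: (-13/16, -3/4). Value = -25/32
The surreal number with sign expansion -+--++ is -25/32.

-25/32


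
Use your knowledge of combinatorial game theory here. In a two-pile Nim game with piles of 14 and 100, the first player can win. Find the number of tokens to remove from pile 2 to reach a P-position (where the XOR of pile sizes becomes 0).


Piles: 14 and 100
Current XOR: 14 XOR 100 = 106 (non-zero, so this is an N-position).
To make the XOR zero, we need to find a move that balances the piles.
For pile 2 (size 100): target = 100 XOR 106 = 14
We reduce pile 2 from 100 to 14.
Tokens removed: 100 - 14 = 86
Verification: 14 XOR 14 = 0

86


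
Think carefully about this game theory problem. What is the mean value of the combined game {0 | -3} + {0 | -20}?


G1 = {0 | -3}, G2 = {0 | -20}
Each is a switch {a | b} with numbers a > b; its mean value is (a + b)/2, and mean value is additive over game sums: m(G1 + G2) = m(G1) + m(G2).
Mean of G1 = (0 + (-3))/2 = -3/2 = -3/2
Mean of G2 = (0 + (-20))/2 = -20/2 = -10
Mean of G1 + G2 = -3/2 + -10 = -23/2

-23/2


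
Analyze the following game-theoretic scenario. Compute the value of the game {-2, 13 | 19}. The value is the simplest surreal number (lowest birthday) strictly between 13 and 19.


Left options: {-2, 13}, max = 13
Right options: {19}, min = 19
All options are numbers and max(Left) < min(Right), so by the simplicity theorem the value is the simplest (earliest-born) number strictly between 13 and 19.
Integers 14 through 18 all lie strictly between 13 and 19.
Among integers, the simplest (lowest birthday = smallest |n|; 0 is born on day 0, +-n on day n) is 14.
No non-integer in the interval can be simpler: if x is a non-integer in the interval, then floor(x) or ceil(x) also lies in the interval (the interval contains an integer), and both are proper prefixes of x's sign expansion, i.e. born earlier. So the game value is 14.
Game value = 14

14


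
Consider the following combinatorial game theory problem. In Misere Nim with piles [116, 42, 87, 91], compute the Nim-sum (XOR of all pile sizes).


We need the XOR (exclusive or) of all pile sizes.
After XOR-ing pile 1 (size 116): 0 XOR 116 = 116
After XOR-ing pile 2 (size 42): 116 XOR 42 = 94
After XOR-ing pile 3 (size 87): 94 XOR 87 = 9
After XOR-ing pile 4 (size 91): 9 XOR 91 = 82
The Nim-value of this position is 82.

82


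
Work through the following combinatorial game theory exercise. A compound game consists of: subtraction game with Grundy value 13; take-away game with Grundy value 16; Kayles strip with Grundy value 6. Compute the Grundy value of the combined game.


By the Sprague-Grundy theorem, the Grundy value of a sum of games is the XOR of individual Grundy values.
subtraction game: Grundy value = 13. Running XOR: 0 XOR 13 = 13
take-away game: Grundy value = 16. Running XOR: 13 XOR 16 = 29
Kayles strip: Grundy value = 6. Running XOR: 29 XOR 6 = 27
The combined Grundy value is 27.

27


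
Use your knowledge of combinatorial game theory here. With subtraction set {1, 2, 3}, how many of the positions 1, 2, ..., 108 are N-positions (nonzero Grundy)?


Subtraction set S = {1, 2, 3}, so G(n) = n mod 4.
G(n) = 0 when n is a multiple of 4.
Multiples of 4 in [1, 108]: 27
N-positions (nonzero Grundy) = 108 - 27 = 81

81


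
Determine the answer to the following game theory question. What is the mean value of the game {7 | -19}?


Game = {7 | -19}, a switch {a | b} with numbers a > b.
Its thermograph has left wall a - t and right wall b + t, which meet at t = (a - b)/2, where both equal (a + b)/2. So the mast (mean value) is at (a + b)/2.
Mean = (7 + (-19))/2 = -12/2 = -6

-6


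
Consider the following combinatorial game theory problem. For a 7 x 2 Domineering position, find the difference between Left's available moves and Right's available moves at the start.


Board is 7 x 2 (rows x cols).
Left (vertical) placements: (rows-1) * cols = 6 * 2 = 12
Right (horizontal) placements: rows * (cols-1) = 7 * 1 = 7
Advantage = Left - Right = 12 - 7 = 5

5


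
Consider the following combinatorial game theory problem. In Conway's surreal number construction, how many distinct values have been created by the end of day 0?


Day 0: {|} = 0 is born. Count = 1.
Day n: the number of surreal numbers born by day n is 2^(n+1) - 1.
By day 0: 2^1 - 1 = 1
By day 0: 1 surreal numbers.

1


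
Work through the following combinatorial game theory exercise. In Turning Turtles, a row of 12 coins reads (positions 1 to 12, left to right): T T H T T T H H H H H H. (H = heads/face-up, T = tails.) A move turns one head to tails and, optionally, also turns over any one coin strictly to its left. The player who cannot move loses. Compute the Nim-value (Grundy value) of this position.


Coins: T T H T T T H H H H H H
Key fact: a single head at position k behaves exactly like a Nim heap of size k (turning it to T and optionally flipping a coin at j < k corresponds to moving the heap from k to j, or to 0), and heads combine as a disjunctive sum (two heads at the same place would cancel, matching j XOR j = 0). So the Nim-value is the XOR of the 1-indexed positions of the heads.
Face-up positions (1-indexed): [3, 7, 8, 9, 10, 11, 12]
XOR 0 with 3: 0 XOR 3 = 3
XOR 3 with 7: 3 XOR 7 = 4
XOR 4 with 8: 4 XOR 8 = 12
XOR 12 with 9: 12 XOR 9 = 5
XOR 5 with 10: 5 XOR 10 = 15
XOR 15 with 11: 15 XOR 11 = 4
XOR 4 with 12: 4 XOR 12 = 8
Nim-value = 8

8


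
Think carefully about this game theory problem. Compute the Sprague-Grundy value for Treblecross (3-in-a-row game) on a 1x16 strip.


Treblecross: place X on empty cells; 3-in-a-row wins.
Playing within two cells of an existing X lets the opponent win at once, so sensible play treats the cells i-2..i+2 around each X as dead. The player left with no safe cell loses, so this is a normal-play take-away game on strips of safe cells.
Placing X at cell i (0-indexed) of a strip of k safe cells leaves independent strips of sizes max(0, i-2) and max(0, k-i-3). Hence G(k) = mex{ G(max(0,i-2)) XOR G(max(0,k-i-3)) : 0 <= i < k }, with G(0) = 0.
G(1): splits (0,0):0^0=0 -> mex({0}) = 1
G(2): splits (0,0):0^0=0 -> mex({0}) = 1
G(3): splits (0,0):0^0=0 -> mex({0}) = 1
G(4): splits (0,1):0^1=1 (0,0):0^0=0 -> mex({0, 1}) = 2
G(5): splits (0,2):0^1=1 (0,1):0^1=1 (0,0):0^0=0 -> mex({0, 1}) = 2
G(6) = mex({1}) = 0
G(7) = mex({0, 1, 2}) = 3
G(8) = mex({0, 1, 2}) = 3
G(9) = mex({0, 2}) = 1
G(10) = mex({0, 2, 3}) = 1
G(11) = mex({0, 3}) = 1
G(12) = mex({1, 3}) = 0
G(13) = mex({0, 1, 2, 3}) = 4
G(14) = mex({0, 1, 2}) = 3
G(15) = mex({0, 1, 2}) = 3
G(16) = mex({0, 1, 2, 4}) = 3
Therefore G(16) = 3.

3
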